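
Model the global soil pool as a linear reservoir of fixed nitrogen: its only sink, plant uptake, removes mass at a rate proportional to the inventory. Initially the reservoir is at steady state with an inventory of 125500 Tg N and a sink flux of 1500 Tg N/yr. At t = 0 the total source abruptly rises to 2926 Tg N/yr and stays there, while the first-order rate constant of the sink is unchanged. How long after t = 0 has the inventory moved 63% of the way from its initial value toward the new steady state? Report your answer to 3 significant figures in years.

τ = M₀/F₀ = 125500/1500 = 83.67 yr.
The remaining gap fraction is e^(−t/τ); 63% covered ⇒ e^(−t/τ) = 0.370.
t = −τ ln(0.370) = 83.67 × 0.9943 = 83.19 yr.

83.2 yr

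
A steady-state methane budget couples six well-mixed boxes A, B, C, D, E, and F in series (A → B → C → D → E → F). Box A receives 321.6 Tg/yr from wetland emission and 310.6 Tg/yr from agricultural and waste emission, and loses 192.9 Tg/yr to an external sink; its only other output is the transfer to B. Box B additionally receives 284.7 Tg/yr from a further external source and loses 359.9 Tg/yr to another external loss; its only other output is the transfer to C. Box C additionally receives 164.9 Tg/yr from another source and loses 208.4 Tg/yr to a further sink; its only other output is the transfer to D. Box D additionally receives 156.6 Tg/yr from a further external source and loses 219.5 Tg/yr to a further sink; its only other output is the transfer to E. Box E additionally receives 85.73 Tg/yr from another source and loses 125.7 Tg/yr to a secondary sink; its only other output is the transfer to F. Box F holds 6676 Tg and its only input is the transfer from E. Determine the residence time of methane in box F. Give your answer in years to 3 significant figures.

30.7 yr

Box A: F(A→B) = (321.6 + 310.6) − 192.9 = 439.30 Tg/yr.
Box B: F(B→C) = (439.30 + 284.7) − 359.9 = 364.10 Tg/yr.
Box C: F(C→D) = (364.10 + 164.9) − 208.4 = 320.60 Tg/yr.
Box D: F(D→E) = (320.60 + 156.6) − 219.5 = 257.70 Tg/yr.
Box E: F(E→F) = (257.70 + 85.73) − 125.7 = 217.73 Tg/yr.
Box F throughput = its input = 217.73 Tg/yr; τ = 6676 / 217.73 = 30.66 yr.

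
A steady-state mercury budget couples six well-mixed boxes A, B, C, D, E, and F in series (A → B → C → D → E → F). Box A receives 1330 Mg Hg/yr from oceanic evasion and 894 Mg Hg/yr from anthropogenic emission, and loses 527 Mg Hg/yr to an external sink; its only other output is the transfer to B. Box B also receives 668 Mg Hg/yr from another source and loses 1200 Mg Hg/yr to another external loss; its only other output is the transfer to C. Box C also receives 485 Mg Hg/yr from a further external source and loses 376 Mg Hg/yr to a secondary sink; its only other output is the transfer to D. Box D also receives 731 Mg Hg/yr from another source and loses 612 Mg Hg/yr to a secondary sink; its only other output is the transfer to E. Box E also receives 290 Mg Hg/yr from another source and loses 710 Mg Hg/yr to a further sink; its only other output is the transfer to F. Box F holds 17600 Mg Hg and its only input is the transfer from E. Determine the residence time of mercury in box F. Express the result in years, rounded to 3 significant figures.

Box A: F(A→B) = (1330 + 894) − 527 = 1697.0 Mg Hg/yr.
Box B: F(B→C) = (1697.0 + 668) − 1200 = 1165.0 Mg Hg/yr.
Box C: F(C→D) = (1165.0 + 485) − 376 = 1274.0 Mg Hg/yr.
Box D: F(D→E) = (1274.0 + 731) − 612 = 1393.0 Mg Hg/yr.
Box E: F(E→F) = (1393.0 + 290) − 710 = 973.00 Mg Hg/yr.
Box F throughput = its input = 973.00 Mg Hg/yr; τ = 17600 / 973.00 = 18.09 yr.

18.1 yr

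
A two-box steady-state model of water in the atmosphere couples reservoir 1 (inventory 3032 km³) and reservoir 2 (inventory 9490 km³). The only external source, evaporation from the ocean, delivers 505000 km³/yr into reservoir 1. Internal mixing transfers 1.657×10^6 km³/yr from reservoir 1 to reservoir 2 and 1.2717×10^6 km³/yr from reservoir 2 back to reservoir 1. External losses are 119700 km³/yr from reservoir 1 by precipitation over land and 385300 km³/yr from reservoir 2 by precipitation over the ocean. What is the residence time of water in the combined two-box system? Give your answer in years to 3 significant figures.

Treat the two boxes together as one reservoir: the mixing fluxes between them are internal recycling, so τ = ΣM / Σ(external losses).
M_total = 3032 + 9490 = 12522 km³.
ΣF_external_out = 119700 + 385300 = 505000 km³/yr.
τ = M_total / ΣF_ext = 12522 / 505000 = 0.02480 yr.

0.0248 yr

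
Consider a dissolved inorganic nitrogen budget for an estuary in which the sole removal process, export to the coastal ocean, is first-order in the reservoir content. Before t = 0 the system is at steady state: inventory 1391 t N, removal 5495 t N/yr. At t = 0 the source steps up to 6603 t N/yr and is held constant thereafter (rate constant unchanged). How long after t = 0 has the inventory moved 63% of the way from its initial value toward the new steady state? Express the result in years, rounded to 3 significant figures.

0.252 yr

τ = M₀/F₀ = 1391/5495 = 0.2531 yr.
The remaining gap fraction is e^(−t/τ); 63% covered ⇒ e^(−t/τ) = 0.370.
t = −τ ln(0.370) = 0.2531 × 0.9943 = 0.2517 yr.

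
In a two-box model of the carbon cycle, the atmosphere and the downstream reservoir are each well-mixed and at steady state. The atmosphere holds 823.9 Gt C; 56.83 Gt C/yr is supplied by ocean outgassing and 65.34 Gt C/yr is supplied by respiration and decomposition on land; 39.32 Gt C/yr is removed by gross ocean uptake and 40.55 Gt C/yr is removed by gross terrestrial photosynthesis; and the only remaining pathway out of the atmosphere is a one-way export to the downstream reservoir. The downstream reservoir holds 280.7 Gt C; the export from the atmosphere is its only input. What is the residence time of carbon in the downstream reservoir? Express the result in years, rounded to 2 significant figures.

Balance the atmosphere: ΣF_in = 56.83 + 65.34 = 122.17 Gt C/yr.
Export to the downstream reservoir = ΣF_in − (39.32 + 40.55) = 42.300 Gt C/yr.
At steady state the output of the downstream reservoir equals its input, 42.300 Gt C/yr.
τ = M / F = 280.7 / 42.300 = 6.636 yr.

6.6 yr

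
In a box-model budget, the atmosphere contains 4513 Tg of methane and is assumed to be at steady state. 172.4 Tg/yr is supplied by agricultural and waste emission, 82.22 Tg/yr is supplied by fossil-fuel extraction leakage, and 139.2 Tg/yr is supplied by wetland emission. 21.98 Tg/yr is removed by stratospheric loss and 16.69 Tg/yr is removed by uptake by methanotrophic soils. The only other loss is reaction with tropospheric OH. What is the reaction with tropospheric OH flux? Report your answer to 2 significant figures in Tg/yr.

At steady state ΣF_in = ΣF_out.
ΣF_in = 172.4 + 82.22 + 139.2 = 393.82 Tg/yr.
Reaction with tropospheric OH flux = ΣF_in − (21.98 + 16.69) = 393.82 − 38.67 = 355.1 Tg/yr.

360 Tg/yr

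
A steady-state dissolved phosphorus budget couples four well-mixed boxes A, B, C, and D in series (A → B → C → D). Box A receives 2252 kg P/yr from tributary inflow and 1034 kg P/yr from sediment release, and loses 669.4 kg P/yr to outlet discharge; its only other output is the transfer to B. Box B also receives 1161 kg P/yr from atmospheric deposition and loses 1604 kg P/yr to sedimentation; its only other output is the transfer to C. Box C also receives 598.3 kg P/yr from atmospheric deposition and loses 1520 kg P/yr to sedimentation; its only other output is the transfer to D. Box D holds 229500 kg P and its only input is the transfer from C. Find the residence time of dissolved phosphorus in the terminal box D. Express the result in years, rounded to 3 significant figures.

Box A: F(A→B) = (2252 + 1034) − 669.4 = 2616.6 kg P/yr.
Box B: F(B→C) = (2616.6 + 1161) − 1604 = 2173.6 kg P/yr.
Box C: F(C→D) = (2173.6 + 598.3) − 1520 = 1251.9 kg P/yr.
Box D throughput = its input = 1251.9 kg P/yr; τ = 229500 / 1251.9 = 183.3 yr.

183 yr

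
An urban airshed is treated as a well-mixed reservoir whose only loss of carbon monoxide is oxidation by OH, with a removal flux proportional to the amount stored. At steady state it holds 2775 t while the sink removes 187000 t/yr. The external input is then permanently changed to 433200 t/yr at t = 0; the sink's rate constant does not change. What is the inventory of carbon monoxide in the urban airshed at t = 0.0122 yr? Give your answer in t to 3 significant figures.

4820 t

τ = M₀/F₀ = 2775/187000 = 0.01484 yr; rate constant k = 1/τ.
New steady state M_∞ = F₁/k = F₁·τ = 433200 × 0.01484 = 6428.5 t.
M(t) = M_∞ + (M₀ − M_∞)·e^(−t/τ); t/τ = 0.0122/0.01484 = 0.8221, so e^(−t/τ) = 0.4395.
M(t) = 6428.5 − 3654 × 0.4395 = 4822.8 t.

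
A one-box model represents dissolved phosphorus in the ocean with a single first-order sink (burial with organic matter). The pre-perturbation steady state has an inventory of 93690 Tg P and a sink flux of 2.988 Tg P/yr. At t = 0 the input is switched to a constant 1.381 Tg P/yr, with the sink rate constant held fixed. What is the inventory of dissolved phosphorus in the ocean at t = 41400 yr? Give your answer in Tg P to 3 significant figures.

Residence time τ = M₀/F₀ = 31360 yr. The eventual steady state is M_∞ = M₀·(F₁/F₀) = 93690 × 1.381/2.988 = 43302 Tg P.
The anomaly ΔM(t) = M(t) − M_∞ decays as ΔM₀·e^(−t/τ) with ΔM₀ = 93690 − 43302 = 50390 Tg P.
At t = 41400 yr, e^(−t/τ) = e^(−1.320) = 0.2670, so ΔM = 13460 Tg P and M = 43302 + 13460 = 56758 Tg P.

56800 Tg P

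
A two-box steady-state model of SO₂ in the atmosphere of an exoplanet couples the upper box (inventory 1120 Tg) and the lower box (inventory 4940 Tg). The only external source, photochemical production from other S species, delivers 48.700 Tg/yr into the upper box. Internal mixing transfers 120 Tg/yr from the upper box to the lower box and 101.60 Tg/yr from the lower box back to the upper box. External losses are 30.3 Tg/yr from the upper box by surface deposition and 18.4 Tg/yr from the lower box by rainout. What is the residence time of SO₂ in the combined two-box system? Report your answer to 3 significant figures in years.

Treat the two boxes together as one reservoir: the mixing fluxes between them are internal recycling, so τ = ΣM / Σ(external losses).
M_total = 1120 + 4940 = 6060.0 Tg.
ΣF_external_out = 30.3 + 18.4 = 48.700 Tg/yr.
τ = M_total / ΣF_ext = 6060.0 / 48.700 = 124.4 yr.

124 yr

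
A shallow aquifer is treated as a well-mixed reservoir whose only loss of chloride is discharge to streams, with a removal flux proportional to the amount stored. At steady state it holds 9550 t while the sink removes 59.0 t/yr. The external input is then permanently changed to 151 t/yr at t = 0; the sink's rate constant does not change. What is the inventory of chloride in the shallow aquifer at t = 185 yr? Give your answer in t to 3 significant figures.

The sink rate constant is k = F₀/M₀ = 59.0/9550 = 0.006178 yr⁻¹.
Solving dM/dt = F₁ − kM with M(0) = M₀ gives M(t) = F₁/k + (M₀ − F₁/k)·e^(−kt).
F₁/k = 151/0.006178 = 24442 t; kt = 0.006178 × 185 = 1.143, e^(−kt) = 0.3189.
M(185) = 24442 + (9550 − 24442) × 0.3189 = 24442 − 4749 = 19693 t.

19700 t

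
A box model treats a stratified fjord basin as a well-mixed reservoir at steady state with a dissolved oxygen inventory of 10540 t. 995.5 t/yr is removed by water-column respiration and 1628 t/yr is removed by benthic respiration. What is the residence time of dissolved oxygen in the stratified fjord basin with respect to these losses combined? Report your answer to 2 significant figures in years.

4.0 yr

Total removal = 995.5 + 1628 = 2623.5 t/yr.
τ = M / ΣF_out = 10540 / 2623.5 = 4.018 yr.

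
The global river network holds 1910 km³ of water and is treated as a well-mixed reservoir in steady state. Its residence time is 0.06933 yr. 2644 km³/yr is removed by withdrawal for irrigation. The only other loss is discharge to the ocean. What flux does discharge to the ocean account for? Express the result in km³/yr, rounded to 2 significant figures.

Total removal F = M/τ = 1910 / 0.06933 = 27550 km³/yr.
Discharge to the ocean = F − (2644) = 27550 − 2644 = 24910 km³/yr.

25000 km³/yr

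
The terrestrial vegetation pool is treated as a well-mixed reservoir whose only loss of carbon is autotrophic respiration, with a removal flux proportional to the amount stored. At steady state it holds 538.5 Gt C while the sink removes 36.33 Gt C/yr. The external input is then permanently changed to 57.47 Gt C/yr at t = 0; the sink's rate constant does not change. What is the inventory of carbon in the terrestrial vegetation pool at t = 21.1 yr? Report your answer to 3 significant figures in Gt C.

τ = M₀/F₀ = 538.5/36.33 = 14.82 yr; rate constant k = 1/τ.
New steady state M_∞ = F₁/k = F₁·τ = 57.47 × 14.82 = 851.85 Gt C.
M(t) = M_∞ + (M₀ − M_∞)·e^(−t/τ); t/τ = 21.1/14.82 = 1.424, so e^(−t/τ) = 0.2409.
M(t) = 851.85 − 313.3 × 0.2409 = 776.37 Gt C.

776 Gt C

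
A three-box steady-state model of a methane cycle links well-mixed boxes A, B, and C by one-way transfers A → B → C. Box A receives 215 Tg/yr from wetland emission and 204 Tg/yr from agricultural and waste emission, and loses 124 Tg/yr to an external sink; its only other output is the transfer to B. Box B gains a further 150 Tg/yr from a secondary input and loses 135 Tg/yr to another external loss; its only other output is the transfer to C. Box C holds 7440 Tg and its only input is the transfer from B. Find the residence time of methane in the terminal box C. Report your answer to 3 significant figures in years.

24.0 yr

Box A: F(A→B) = (215 + 204) − 124 = 295.00 Tg/yr.
Box B: F(B→C) = (295.00 + 150) − 135 = 310.00 Tg/yr.
Box C throughput = its input = 310.00 Tg/yr; τ = 7440 / 310.00 = 24.00 yr.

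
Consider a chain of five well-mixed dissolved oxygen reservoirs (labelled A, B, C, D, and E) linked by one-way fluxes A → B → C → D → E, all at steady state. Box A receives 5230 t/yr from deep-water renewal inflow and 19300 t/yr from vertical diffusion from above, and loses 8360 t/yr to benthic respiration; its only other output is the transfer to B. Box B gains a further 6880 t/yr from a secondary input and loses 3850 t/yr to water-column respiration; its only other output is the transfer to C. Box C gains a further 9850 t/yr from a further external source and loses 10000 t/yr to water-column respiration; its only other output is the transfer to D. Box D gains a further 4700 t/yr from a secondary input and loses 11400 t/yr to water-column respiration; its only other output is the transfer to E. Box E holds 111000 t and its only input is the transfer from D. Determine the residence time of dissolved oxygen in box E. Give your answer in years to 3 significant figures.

Box A: F(A→B) = (5230 + 19300) − 8360 = 16170 t/yr.
Box B: F(B→C) = (16170 + 6880) − 3850 = 19200 t/yr.
Box C: F(C→D) = (19200 + 9850) − 10000 = 19050 t/yr.
Box D: F(D→E) = (19050 + 4700) − 11400 = 12350 t/yr.
Box E throughput = its input = 12350 t/yr; τ = 111000 / 12350 = 8.988 yr.

8.99 yr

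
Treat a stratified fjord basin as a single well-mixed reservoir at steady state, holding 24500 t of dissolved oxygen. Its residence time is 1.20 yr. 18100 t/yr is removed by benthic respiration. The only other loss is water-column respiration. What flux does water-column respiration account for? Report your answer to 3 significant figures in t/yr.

Total removal F = M/τ = 24500 / 1.20 = 20420 t/yr.
Water-column respiration = F − (18100) = 20420 − 18100 = 2317 t/yr.

2320 t/yr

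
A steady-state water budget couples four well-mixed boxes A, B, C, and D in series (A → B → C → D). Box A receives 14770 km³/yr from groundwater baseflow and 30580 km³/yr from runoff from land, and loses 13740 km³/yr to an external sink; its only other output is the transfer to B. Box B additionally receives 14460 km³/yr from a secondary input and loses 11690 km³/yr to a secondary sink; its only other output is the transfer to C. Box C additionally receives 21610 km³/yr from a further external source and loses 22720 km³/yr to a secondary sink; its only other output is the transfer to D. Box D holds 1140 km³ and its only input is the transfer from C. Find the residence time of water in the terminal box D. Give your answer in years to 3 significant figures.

Box A: F(A→B) = (14770 + 30580) − 13740 = 31610 km³/yr.
Box B: F(B→C) = (31610 + 14460) − 11690 = 34380 km³/yr.
Box C: F(C→D) = (34380 + 21610) − 22720 = 33270 km³/yr.
Box D throughput = its input = 33270 km³/yr; τ = 1140 / 33270 = 0.03427 yr.

0.0343 yr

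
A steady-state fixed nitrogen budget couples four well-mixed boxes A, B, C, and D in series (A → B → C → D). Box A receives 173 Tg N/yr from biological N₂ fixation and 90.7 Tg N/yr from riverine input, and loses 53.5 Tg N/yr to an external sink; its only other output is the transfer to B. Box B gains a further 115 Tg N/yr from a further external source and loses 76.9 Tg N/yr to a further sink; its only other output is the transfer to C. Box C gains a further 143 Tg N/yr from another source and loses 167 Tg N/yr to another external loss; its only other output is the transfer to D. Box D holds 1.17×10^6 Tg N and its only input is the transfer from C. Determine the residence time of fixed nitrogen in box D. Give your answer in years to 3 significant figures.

Box A: F(A→B) = (173 + 90.7) − 53.5 = 210.20 Tg N/yr.
Box B: F(B→C) = (210.20 + 115) − 76.9 = 248.30 Tg N/yr.
Box C: F(C→D) = (248.30 + 143) − 167 = 224.30 Tg N/yr.
Box D throughput = its input = 224.30 Tg N/yr; τ = 1.17×10^6 / 224.30 = 5216 yr.

5220 yr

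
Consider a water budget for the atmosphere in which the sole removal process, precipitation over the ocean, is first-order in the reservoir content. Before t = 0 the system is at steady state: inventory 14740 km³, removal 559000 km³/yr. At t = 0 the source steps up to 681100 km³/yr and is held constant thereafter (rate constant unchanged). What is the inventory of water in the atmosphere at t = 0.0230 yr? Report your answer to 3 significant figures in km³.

16600 km³

τ = M₀/F₀ = 14740/559000 = 0.02637 yr; rate constant k = 1/τ.
New steady state M_∞ = F₁/k = F₁·τ = 681100 × 0.02637 = 17960 km³.
M(t) = M_∞ + (M₀ − M_∞)·e^(−t/τ); t/τ = 0.0230/0.02637 = 0.8723, so e^(−t/τ) = 0.4180.
M(t) = 17960 − 3220 × 0.4180 = 16614 km³.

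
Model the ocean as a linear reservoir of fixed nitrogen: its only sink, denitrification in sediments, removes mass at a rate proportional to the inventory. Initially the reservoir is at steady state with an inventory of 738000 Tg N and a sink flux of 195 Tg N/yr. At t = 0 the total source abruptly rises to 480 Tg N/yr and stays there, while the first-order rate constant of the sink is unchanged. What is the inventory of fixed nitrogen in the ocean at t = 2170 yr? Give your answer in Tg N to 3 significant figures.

1.21×10^6 Tg N

Residence time τ = M₀/F₀ = 3785 yr. The eventual steady state is M_∞ = M₀·(F₁/F₀) = 738000 × 480/195 = 1.8166×10^6 Tg N.
The anomaly ΔM(t) = M(t) − M_∞ decays as ΔM₀·e^(−t/τ) with ΔM₀ = 738000 − 1.8166×10^6 = −1.079×10^6 Tg N.
At t = 2170 yr, e^(−t/τ) = e^(−0.5734) = 0.5636, so ΔM = −607900 Tg N and M = 1.8166×10^6 − 607900 = 1.2087×10^6 Tg N.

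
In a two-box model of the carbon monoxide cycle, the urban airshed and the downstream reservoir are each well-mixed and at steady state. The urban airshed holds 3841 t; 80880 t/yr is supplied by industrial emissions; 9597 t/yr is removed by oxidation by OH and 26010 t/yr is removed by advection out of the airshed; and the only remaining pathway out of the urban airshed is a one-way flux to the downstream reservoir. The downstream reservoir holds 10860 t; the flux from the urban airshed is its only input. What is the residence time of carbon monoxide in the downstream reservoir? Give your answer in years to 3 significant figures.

0.240 yr

Balance the urban airshed: ΣF_in = 80880 t/yr.
Flux to the downstream reservoir = ΣF_in − (9597 + 26010) = 45273 t/yr.
At steady state the output of the downstream reservoir equals its input, 45273 t/yr.
τ = M / F = 10860 / 45273 = 0.2399 yr.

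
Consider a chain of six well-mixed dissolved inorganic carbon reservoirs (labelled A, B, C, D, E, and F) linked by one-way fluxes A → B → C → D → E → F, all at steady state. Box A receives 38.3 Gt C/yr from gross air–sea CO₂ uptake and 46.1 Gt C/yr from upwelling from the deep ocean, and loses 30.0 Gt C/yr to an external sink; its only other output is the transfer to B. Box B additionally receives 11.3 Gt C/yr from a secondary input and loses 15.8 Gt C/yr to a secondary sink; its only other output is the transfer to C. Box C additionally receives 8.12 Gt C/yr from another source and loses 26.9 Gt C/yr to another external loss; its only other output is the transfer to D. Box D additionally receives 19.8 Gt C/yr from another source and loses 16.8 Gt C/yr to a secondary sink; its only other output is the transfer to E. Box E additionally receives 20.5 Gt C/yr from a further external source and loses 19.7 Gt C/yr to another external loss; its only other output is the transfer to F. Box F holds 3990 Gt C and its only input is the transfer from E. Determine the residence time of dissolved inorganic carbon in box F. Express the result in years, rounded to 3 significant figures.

114 yr

Box A: F(A→B) = (38.3 + 46.1) − 30.0 = 54.400 Gt C/yr.
Box B: F(B→C) = (54.400 + 11.3) − 15.8 = 49.900 Gt C/yr.
Box C: F(C→D) = (49.900 + 8.12) − 26.9 = 31.120 Gt C/yr.
Box D: F(D→E) = (31.120 + 19.8) − 16.8 = 34.120 Gt C/yr.
Box E: F(E→F) = (34.120 + 20.5) − 19.7 = 34.920 Gt C/yr.
Box F throughput = its input = 34.920 Gt C/yr; τ = 3990 / 34.920 = 114.3 yr.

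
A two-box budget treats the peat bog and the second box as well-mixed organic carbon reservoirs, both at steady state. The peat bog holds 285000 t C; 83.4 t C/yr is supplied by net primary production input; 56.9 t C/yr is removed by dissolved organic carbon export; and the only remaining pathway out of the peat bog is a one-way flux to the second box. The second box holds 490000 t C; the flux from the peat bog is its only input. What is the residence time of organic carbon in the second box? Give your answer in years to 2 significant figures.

Balance the peat bog: ΣF_in = 83.400 t C/yr.
Flux to the second box = ΣF_in − (56.9) = 26.500 t C/yr.
At steady state the output of the second box equals its input, 26.500 t C/yr.
τ = M / F = 490000 / 26.500 = 18490 yr.

18000 yr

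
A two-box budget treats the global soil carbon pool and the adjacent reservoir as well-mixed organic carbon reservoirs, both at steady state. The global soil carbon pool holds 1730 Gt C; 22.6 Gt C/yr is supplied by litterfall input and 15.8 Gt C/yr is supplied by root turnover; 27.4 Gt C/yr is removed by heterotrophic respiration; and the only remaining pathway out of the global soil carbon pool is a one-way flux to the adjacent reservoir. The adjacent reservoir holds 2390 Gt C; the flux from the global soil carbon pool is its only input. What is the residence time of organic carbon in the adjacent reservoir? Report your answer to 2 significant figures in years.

220 yr

Balance the global soil carbon pool: ΣF_in = 22.6 + 15.8 = 38.400 Gt C/yr.
Flux to the adjacent reservoir = ΣF_in − (27.4) = 11.000 Gt C/yr.
At steady state the output of the adjacent reservoir equals its input, 11.000 Gt C/yr.
τ = M / F = 2390 / 11.000 = 217.3 yr.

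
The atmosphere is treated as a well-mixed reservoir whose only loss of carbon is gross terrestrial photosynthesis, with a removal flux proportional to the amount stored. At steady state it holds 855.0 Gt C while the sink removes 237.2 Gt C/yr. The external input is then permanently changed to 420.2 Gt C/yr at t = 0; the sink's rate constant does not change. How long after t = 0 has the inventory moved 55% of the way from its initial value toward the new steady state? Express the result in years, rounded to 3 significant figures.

τ = M₀/F₀ = 855.0/237.2 = 3.605 yr.
The remaining gap fraction is e^(−t/τ); 55% covered ⇒ e^(−t/τ) = 0.450.
t = −τ ln(0.450) = 3.605 × 0.7985 = 2.878 yr.

2.88 yr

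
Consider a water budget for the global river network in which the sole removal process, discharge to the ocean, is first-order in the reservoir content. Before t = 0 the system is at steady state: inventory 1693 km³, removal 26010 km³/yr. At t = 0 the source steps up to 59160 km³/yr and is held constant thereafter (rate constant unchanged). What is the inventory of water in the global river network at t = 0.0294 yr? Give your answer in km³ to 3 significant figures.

τ = M₀/F₀ = 1693/26010 = 0.06509 yr; rate constant k = 1/τ.
New steady state M_∞ = F₁/k = F₁·τ = 59160 × 0.06509 = 3850.7 km³.
M(t) = M_∞ + (M₀ − M_∞)·e^(−t/τ); t/τ = 0.0294/0.06509 = 0.4517, so e^(−t/τ) = 0.6366.
M(t) = 3850.7 − 2158 × 0.6366 = 2477.2 km³.

2480 km³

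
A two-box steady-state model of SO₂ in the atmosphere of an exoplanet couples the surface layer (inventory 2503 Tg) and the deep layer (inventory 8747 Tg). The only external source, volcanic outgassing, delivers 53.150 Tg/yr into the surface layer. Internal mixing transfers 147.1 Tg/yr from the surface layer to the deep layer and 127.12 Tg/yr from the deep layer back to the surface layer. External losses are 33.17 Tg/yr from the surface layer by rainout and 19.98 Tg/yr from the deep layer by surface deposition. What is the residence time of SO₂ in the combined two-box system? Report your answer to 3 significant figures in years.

212 yr

Residence time in the combined system uses the total inventory and the total *external* removal — internal exchanges between the two boxes cancel.
M_total = 2503 + 8747 = 11250 Tg.
ΣF_external_out = 33.17 + 19.98 = 53.150 Tg/yr.
τ = M_total / ΣF_ext = 11250 / 53.150 = 211.7 yr.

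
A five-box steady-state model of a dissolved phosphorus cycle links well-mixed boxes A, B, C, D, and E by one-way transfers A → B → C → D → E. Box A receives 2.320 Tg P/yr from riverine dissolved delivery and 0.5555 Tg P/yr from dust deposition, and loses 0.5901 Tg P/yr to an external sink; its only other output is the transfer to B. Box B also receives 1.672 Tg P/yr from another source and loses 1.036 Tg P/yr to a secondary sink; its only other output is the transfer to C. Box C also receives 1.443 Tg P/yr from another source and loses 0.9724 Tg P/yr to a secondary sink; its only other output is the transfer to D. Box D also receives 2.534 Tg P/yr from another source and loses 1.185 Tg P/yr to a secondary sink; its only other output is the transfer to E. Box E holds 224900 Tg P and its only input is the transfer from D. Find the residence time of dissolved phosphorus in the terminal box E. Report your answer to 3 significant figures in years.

Box A: F(A→B) = (2.320 + 0.5555) − 0.5901 = 2.2854 Tg P/yr.
Box B: F(B→C) = (2.2854 + 1.672) − 1.036 = 2.9214 Tg P/yr.
Box C: F(C→D) = (2.9214 + 1.443) − 0.9724 = 3.3920 Tg P/yr.
Box D: F(D→E) = (3.3920 + 2.534) − 1.185 = 4.7410 Tg P/yr.
Box E throughput = its input = 4.7410 Tg P/yr; τ = 224900 / 4.7410 = 47440 yr.

47400 yr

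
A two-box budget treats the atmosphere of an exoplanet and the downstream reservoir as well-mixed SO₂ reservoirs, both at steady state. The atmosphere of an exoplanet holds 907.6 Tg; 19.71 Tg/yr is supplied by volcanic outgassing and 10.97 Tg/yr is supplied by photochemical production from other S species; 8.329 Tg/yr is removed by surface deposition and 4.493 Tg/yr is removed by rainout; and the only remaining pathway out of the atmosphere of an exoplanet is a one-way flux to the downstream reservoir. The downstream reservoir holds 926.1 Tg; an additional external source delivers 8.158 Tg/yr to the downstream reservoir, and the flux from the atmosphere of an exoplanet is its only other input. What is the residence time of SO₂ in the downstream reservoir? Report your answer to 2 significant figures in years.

36 yr

Balance the atmosphere of an exoplanet: ΣF_in = 19.71 + 10.97 = 30.680 Tg/yr.
Flux to the downstream reservoir = ΣF_in − (8.329 + 4.493) = 17.858 Tg/yr.
Total input to the downstream reservoir = 17.858 + 8.158 = 26.016 Tg/yr; at steady state this equals its total output.
τ = M / F = 926.1 / 26.016 = 35.60 yr.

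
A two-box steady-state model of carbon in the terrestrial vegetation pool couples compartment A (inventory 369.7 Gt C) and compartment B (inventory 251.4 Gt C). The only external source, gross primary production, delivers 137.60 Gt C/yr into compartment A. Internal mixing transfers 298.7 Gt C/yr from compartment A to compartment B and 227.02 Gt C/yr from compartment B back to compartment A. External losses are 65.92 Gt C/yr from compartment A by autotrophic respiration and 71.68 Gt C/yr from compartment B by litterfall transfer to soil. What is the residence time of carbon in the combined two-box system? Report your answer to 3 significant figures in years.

4.51 yr

Treat the two boxes together as one reservoir: the mixing fluxes between them are internal recycling, so τ = ΣM / Σ(external losses).
M_total = 369.7 + 251.4 = 621.10 Gt C.
ΣF_external_out = 65.92 + 71.68 = 137.60 Gt C/yr.
τ = M_total / ΣF_ext = 621.10 / 137.60 = 4.514 yr.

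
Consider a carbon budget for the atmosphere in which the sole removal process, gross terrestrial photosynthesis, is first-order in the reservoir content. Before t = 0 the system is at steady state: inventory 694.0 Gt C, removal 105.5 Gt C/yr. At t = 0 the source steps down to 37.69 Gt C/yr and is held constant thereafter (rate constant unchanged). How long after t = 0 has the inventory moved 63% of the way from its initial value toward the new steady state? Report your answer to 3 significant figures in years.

τ = M₀/F₀ = 694.0/105.5 = 6.578 yr.
The remaining gap fraction is e^(−t/τ); 63% covered ⇒ e^(−t/τ) = 0.370.
t = −τ ln(0.370) = 6.578 × 0.9943 = 6.540 yr.

6.54 yr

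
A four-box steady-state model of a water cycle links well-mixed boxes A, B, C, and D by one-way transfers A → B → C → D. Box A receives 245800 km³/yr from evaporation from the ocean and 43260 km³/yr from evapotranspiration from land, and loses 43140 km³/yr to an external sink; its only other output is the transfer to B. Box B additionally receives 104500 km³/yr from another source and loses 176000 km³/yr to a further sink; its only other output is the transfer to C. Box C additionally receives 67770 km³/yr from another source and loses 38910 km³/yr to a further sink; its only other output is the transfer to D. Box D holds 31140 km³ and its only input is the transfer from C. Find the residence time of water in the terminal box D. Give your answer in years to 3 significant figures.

0.153 yr

Box A: F(A→B) = (245800 + 43260) − 43140 = 245920 km³/yr.
Box B: F(B→C) = (245920 + 104500) − 176000 = 174420 km³/yr.
Box C: F(C→D) = (174420 + 67770) − 38910 = 203280 km³/yr.
Box D throughput = its input = 203280 km³/yr; τ = 31140 / 203280 = 0.1532 yr.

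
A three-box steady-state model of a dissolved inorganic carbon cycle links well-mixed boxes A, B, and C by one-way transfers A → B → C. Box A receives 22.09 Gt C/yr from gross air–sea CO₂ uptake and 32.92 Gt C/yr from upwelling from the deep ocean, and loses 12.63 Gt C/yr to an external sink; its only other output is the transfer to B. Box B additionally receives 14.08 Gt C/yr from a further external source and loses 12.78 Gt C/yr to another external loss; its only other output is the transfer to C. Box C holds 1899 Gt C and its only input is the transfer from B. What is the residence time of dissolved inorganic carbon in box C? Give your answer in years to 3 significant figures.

43.5 yr

Box A: F(A→B) = (22.09 + 32.92) − 12.63 = 42.380 Gt C/yr.
Box B: F(B→C) = (42.380 + 14.08) − 12.78 = 43.680 Gt C/yr.
Box C throughput = its input = 43.680 Gt C/yr; τ = 1899 / 43.680 = 43.48 yr.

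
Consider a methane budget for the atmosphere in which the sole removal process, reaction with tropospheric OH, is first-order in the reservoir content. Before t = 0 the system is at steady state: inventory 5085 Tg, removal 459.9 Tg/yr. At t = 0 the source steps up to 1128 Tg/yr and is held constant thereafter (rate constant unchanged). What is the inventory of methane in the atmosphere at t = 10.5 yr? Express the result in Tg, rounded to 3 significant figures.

9610 Tg

Residence time τ = M₀/F₀ = 11.06 yr. The eventual steady state is M_∞ = M₀·(F₁/F₀) = 5085 × 1128/459.9 = 12472 Tg.
The anomaly ΔM(t) = M(t) − M_∞ decays as ΔM₀·e^(−t/τ) with ΔM₀ = 5085 − 12472 = −7387 Tg.
At t = 10.5 yr, e^(−t/τ) = e^(−0.9496) = 0.3869, so ΔM = −2858 Tg and M = 12472 − 2858 = 9614.1 Tg.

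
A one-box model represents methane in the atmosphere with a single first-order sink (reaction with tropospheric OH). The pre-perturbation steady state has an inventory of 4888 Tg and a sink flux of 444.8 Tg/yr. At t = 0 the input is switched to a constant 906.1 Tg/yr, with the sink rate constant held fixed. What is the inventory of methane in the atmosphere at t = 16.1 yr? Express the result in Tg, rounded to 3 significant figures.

Residence time τ = M₀/F₀ = 10.99 yr. The eventual steady state is M_∞ = M₀·(F₁/F₀) = 4888 × 906.1/444.8 = 9957.3 Tg.
The anomaly ΔM(t) = M(t) − M_∞ decays as ΔM₀·e^(−t/τ) with ΔM₀ = 4888 − 9957.3 = −5069 Tg.
At t = 16.1 yr, e^(−t/τ) = e^(−1.465) = 0.2311, so ΔM = −1171 Tg and M = 9957.3 − 1171 = 8786.0 Tg.

8790 Tg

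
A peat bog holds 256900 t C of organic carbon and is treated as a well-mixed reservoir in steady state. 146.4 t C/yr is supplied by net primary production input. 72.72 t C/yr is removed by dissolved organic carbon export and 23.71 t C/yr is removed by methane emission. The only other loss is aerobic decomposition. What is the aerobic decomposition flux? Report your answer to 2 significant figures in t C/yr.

At steady state ΣF_in = ΣF_out.
ΣF_in = 146.40 t C/yr.
Aerobic decomposition flux = ΣF_in − (72.72 + 23.71) = 146.40 − 96.43 = 49.97 t C/yr.

50 t C/yr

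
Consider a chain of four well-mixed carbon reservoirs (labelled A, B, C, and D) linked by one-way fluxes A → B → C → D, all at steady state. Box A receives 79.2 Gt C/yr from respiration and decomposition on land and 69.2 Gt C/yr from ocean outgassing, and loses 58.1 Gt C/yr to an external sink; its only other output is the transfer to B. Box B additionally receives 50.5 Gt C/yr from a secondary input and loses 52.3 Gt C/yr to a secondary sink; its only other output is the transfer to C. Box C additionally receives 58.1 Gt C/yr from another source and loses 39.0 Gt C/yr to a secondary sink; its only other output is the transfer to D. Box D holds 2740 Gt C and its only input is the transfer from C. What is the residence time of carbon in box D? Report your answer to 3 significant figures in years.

Box A: F(A→B) = (79.2 + 69.2) − 58.1 = 90.300 Gt C/yr.
Box B: F(B→C) = (90.300 + 50.5) − 52.3 = 88.500 Gt C/yr.
Box C: F(C→D) = (88.500 + 58.1) − 39.0 = 107.60 Gt C/yr.
Box D throughput = its input = 107.60 Gt C/yr; τ = 2740 / 107.60 = 25.46 yr.

25.5 yr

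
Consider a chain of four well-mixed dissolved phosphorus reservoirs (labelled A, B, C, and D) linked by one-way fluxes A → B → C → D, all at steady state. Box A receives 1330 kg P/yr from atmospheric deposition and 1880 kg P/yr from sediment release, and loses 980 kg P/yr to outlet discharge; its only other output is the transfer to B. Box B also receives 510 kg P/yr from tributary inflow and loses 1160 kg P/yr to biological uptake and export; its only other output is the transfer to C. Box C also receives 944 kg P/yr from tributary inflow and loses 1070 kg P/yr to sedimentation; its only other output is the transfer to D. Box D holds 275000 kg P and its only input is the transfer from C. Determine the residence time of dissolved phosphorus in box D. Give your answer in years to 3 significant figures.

Box A: F(A→B) = (1330 + 1880) − 980 = 2230.0 kg P/yr.
Box B: F(B→C) = (2230.0 + 510) − 1160 = 1580.0 kg P/yr.
Box C: F(C→D) = (1580.0 + 944) − 1070 = 1454.0 kg P/yr.
Box D throughput = its input = 1454.0 kg P/yr; τ = 275000 / 1454.0 = 189.1 yr.

189 yr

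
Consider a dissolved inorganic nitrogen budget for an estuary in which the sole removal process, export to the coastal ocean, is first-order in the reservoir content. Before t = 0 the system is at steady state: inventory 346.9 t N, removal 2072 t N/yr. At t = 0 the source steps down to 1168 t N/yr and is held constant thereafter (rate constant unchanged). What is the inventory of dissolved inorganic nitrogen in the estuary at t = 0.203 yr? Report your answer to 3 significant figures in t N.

Residence time τ = M₀/F₀ = 0.1674 yr. The eventual steady state is M_∞ = M₀·(F₁/F₀) = 346.9 × 1168/2072 = 195.55 t N.
The anomaly ΔM(t) = M(t) − M_∞ decays as ΔM₀·e^(−t/τ) with ΔM₀ = 346.9 − 195.55 = 151.4 t N.
At t = 0.203 yr, e^(−t/τ) = e^(−1.212) = 0.2975, so ΔM = 45.02 t N and M = 195.55 + 45.02 = 240.57 t N.

241 t N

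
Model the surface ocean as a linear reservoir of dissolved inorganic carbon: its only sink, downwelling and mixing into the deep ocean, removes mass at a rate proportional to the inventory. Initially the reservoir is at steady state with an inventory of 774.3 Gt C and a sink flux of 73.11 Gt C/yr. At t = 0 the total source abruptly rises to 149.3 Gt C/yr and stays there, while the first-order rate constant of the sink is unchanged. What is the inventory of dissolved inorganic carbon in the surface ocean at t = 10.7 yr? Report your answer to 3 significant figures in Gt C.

1290 Gt C

Residence time τ = M₀/F₀ = 10.59 yr. The eventual steady state is M_∞ = M₀·(F₁/F₀) = 774.3 × 149.3/73.11 = 1581.2 Gt C.
The anomaly ΔM(t) = M(t) − M_∞ decays as ΔM₀·e^(−t/τ) with ΔM₀ = 774.3 − 1581.2 = −806.9 Gt C.
At t = 10.7 yr, e^(−t/τ) = e^(−1.010) = 0.3641, so ΔM = −293.8 Gt C and M = 1581.2 − 293.8 = 1287.4 Gt C.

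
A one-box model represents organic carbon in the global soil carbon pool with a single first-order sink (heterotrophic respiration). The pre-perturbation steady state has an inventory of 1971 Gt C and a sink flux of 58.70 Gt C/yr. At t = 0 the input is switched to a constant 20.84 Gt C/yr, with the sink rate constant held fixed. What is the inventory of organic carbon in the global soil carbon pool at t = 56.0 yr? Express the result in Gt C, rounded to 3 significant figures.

940 Gt C

The sink rate constant is k = F₀/M₀ = 58.70/1971 = 0.02978 yr⁻¹.
Solving dM/dt = F₁ − kM with M(0) = M₀ gives M(t) = F₁/k + (M₀ − F₁/k)·e^(−kt).
F₁/k = 20.84/0.02978 = 699.76 Gt C; kt = 0.02978 × 56.0 = 1.668, e^(−kt) = 0.1887.
M(56.0) = 699.76 + (1971 − 699.76) × 0.1887 = 699.76 + 239.8 = 939.59 Gt C.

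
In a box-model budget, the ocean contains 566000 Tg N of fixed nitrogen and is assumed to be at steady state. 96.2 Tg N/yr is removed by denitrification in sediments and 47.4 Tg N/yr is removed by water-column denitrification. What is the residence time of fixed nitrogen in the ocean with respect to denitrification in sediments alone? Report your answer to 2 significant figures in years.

Residence time with respect to a single sink: τ = M / F_sink.
τ = 566000 / 96.2 = 5884 yr.

5900 yr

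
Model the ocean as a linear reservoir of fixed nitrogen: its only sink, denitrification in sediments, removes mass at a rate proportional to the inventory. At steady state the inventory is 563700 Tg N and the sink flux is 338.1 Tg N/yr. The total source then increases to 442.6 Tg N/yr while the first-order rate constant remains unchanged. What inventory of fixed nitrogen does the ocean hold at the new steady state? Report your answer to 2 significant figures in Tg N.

740000 Tg N

Rate constant k = F/M = 338.1 / 563700 = 0.0005998 yr⁻¹.
At the new steady state, source = k·M_new ⇒ M_new = 442.6 / 0.0005998 = 737900 Tg N.
(Equivalently M_new = M × F_new/F_old = 563700 × 442.6/338.1.)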